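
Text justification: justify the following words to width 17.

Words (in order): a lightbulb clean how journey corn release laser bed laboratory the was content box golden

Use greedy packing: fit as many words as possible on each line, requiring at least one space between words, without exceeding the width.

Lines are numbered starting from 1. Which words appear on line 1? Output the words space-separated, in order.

Answer: a lightbulb clean

Derivation:
Line 1: ['a', 'lightbulb', 'clean'] (min_width=17, slack=0)
Line 2: ['how', 'journey', 'corn'] (min_width=16, slack=1)
Line 3: ['release', 'laser', 'bed'] (min_width=17, slack=0)
Line 4: ['laboratory', 'the'] (min_width=14, slack=3)
Line 5: ['was', 'content', 'box'] (min_width=15, slack=2)
Line 6: ['golden'] (min_width=6, slack=11)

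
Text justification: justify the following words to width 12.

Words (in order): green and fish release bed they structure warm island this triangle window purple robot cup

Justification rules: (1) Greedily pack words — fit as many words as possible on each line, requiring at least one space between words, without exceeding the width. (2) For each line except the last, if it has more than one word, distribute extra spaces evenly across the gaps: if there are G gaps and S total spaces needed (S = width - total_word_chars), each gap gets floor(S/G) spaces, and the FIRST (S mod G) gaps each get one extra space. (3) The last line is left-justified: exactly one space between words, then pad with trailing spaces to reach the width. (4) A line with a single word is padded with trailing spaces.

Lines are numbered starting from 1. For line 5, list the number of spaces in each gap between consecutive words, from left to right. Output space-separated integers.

Answer: 2

Derivation:
Line 1: ['green', 'and'] (min_width=9, slack=3)
Line 2: ['fish', 'release'] (min_width=12, slack=0)
Line 3: ['bed', 'they'] (min_width=8, slack=4)
Line 4: ['structure'] (min_width=9, slack=3)
Line 5: ['warm', 'island'] (min_width=11, slack=1)
Line 6: ['this'] (min_width=4, slack=8)
Line 7: ['triangle'] (min_width=8, slack=4)
Line 8: ['window'] (min_width=6, slack=6)
Line 9: ['purple', 'robot'] (min_width=12, slack=0)
Line 10: ['cup'] (min_width=3, slack=9)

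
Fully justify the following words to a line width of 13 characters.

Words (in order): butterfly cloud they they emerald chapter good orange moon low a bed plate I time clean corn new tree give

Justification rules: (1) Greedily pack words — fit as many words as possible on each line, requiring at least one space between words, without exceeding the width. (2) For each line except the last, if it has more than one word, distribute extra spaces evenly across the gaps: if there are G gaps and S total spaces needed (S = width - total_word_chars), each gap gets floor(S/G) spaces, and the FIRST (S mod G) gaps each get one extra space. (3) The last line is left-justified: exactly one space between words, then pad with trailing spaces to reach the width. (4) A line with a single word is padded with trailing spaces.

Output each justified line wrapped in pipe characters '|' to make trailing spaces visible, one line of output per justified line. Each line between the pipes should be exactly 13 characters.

Line 1: ['butterfly'] (min_width=9, slack=4)
Line 2: ['cloud', 'they'] (min_width=10, slack=3)
Line 3: ['they', 'emerald'] (min_width=12, slack=1)
Line 4: ['chapter', 'good'] (min_width=12, slack=1)
Line 5: ['orange', 'moon'] (min_width=11, slack=2)
Line 6: ['low', 'a', 'bed'] (min_width=9, slack=4)
Line 7: ['plate', 'I', 'time'] (min_width=12, slack=1)
Line 8: ['clean', 'corn'] (min_width=10, slack=3)
Line 9: ['new', 'tree', 'give'] (min_width=13, slack=0)

Answer: |butterfly    |
|cloud    they|
|they  emerald|
|chapter  good|
|orange   moon|
|low   a   bed|
|plate  I time|
|clean    corn|
|new tree give|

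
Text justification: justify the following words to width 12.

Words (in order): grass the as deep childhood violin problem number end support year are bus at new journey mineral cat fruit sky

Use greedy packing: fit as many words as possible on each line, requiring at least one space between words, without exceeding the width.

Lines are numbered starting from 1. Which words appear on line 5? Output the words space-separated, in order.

Answer: problem

Derivation:
Line 1: ['grass', 'the', 'as'] (min_width=12, slack=0)
Line 2: ['deep'] (min_width=4, slack=8)
Line 3: ['childhood'] (min_width=9, slack=3)
Line 4: ['violin'] (min_width=6, slack=6)
Line 5: ['problem'] (min_width=7, slack=5)
Line 6: ['number', 'end'] (min_width=10, slack=2)
Line 7: ['support', 'year'] (min_width=12, slack=0)
Line 8: ['are', 'bus', 'at'] (min_width=10, slack=2)
Line 9: ['new', 'journey'] (min_width=11, slack=1)
Line 10: ['mineral', 'cat'] (min_width=11, slack=1)
Line 11: ['fruit', 'sky'] (min_width=9, slack=3)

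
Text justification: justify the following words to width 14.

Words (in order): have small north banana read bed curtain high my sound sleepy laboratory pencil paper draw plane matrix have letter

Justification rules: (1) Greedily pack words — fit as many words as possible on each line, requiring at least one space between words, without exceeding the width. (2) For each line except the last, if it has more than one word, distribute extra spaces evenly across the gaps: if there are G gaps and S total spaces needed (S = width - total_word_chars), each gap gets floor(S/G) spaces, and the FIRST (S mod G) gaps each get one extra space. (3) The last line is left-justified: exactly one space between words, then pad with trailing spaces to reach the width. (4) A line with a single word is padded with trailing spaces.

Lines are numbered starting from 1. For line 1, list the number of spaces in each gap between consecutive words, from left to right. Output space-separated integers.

Answer: 5

Derivation:
Line 1: ['have', 'small'] (min_width=10, slack=4)
Line 2: ['north', 'banana'] (min_width=12, slack=2)
Line 3: ['read', 'bed'] (min_width=8, slack=6)
Line 4: ['curtain', 'high'] (min_width=12, slack=2)
Line 5: ['my', 'sound'] (min_width=8, slack=6)
Line 6: ['sleepy'] (min_width=6, slack=8)
Line 7: ['laboratory'] (min_width=10, slack=4)
Line 8: ['pencil', 'paper'] (min_width=12, slack=2)
Line 9: ['draw', 'plane'] (min_width=10, slack=4)
Line 10: ['matrix', 'have'] (min_width=11, slack=3)
Line 11: ['letter'] (min_width=6, slack=8)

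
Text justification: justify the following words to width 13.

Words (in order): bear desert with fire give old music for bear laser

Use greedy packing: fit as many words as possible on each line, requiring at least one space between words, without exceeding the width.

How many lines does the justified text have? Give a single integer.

Answer: 5

Derivation:
Line 1: ['bear', 'desert'] (min_width=11, slack=2)
Line 2: ['with', 'fire'] (min_width=9, slack=4)
Line 3: ['give', 'old'] (min_width=8, slack=5)
Line 4: ['music', 'for'] (min_width=9, slack=4)
Line 5: ['bear', 'laser'] (min_width=10, slack=3)
Total lines: 5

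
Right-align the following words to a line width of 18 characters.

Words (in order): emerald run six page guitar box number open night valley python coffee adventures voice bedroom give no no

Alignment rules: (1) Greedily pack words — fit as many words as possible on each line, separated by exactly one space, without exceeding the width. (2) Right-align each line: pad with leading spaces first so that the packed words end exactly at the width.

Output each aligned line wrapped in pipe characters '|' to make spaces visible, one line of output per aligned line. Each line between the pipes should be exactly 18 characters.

Answer: |   emerald run six|
|   page guitar box|
| number open night|
|     valley python|
| coffee adventures|
|voice bedroom give|
|             no no|

Derivation:
Line 1: ['emerald', 'run', 'six'] (min_width=15, slack=3)
Line 2: ['page', 'guitar', 'box'] (min_width=15, slack=3)
Line 3: ['number', 'open', 'night'] (min_width=17, slack=1)
Line 4: ['valley', 'python'] (min_width=13, slack=5)
Line 5: ['coffee', 'adventures'] (min_width=17, slack=1)
Line 6: ['voice', 'bedroom', 'give'] (min_width=18, slack=0)
Line 7: ['no', 'no'] (min_width=5, slack=13)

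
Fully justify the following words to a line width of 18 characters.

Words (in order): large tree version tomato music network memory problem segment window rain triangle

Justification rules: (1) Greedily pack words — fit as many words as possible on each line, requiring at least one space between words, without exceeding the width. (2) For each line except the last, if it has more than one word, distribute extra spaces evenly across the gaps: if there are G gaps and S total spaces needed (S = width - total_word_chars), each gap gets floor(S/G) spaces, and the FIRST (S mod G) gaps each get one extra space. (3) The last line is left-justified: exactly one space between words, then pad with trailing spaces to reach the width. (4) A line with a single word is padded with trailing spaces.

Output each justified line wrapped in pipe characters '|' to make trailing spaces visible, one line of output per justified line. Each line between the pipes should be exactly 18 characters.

Answer: |large tree version|
|tomato       music|
|network     memory|
|problem    segment|
|window        rain|
|triangle          |

Derivation:
Line 1: ['large', 'tree', 'version'] (min_width=18, slack=0)
Line 2: ['tomato', 'music'] (min_width=12, slack=6)
Line 3: ['network', 'memory'] (min_width=14, slack=4)
Line 4: ['problem', 'segment'] (min_width=15, slack=3)
Line 5: ['window', 'rain'] (min_width=11, slack=7)
Line 6: ['triangle'] (min_width=8, slack=10)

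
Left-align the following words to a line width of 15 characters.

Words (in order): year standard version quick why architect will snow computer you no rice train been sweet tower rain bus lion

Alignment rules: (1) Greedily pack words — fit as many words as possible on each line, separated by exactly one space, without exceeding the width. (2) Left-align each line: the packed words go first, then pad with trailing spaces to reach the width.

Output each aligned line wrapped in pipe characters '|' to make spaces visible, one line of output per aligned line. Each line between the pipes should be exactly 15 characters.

Answer: |year standard  |
|version quick  |
|why architect  |
|will snow      |
|computer you no|
|rice train been|
|sweet tower    |
|rain bus lion  |

Derivation:
Line 1: ['year', 'standard'] (min_width=13, slack=2)
Line 2: ['version', 'quick'] (min_width=13, slack=2)
Line 3: ['why', 'architect'] (min_width=13, slack=2)
Line 4: ['will', 'snow'] (min_width=9, slack=6)
Line 5: ['computer', 'you', 'no'] (min_width=15, slack=0)
Line 6: ['rice', 'train', 'been'] (min_width=15, slack=0)
Line 7: ['sweet', 'tower'] (min_width=11, slack=4)
Line 8: ['rain', 'bus', 'lion'] (min_width=13, slack=2)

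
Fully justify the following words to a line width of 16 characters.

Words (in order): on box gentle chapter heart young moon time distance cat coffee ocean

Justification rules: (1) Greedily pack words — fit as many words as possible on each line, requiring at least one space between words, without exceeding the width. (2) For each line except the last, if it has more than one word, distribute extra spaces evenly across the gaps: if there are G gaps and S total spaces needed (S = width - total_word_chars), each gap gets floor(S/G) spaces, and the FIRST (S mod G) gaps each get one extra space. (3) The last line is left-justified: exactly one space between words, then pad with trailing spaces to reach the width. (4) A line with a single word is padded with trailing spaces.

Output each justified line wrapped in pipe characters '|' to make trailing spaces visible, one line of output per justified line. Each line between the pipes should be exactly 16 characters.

Answer: |on   box  gentle|
|chapter    heart|
|young  moon time|
|distance     cat|
|coffee ocean    |

Derivation:
Line 1: ['on', 'box', 'gentle'] (min_width=13, slack=3)
Line 2: ['chapter', 'heart'] (min_width=13, slack=3)
Line 3: ['young', 'moon', 'time'] (min_width=15, slack=1)
Line 4: ['distance', 'cat'] (min_width=12, slack=4)
Line 5: ['coffee', 'ocean'] (min_width=12, slack=4)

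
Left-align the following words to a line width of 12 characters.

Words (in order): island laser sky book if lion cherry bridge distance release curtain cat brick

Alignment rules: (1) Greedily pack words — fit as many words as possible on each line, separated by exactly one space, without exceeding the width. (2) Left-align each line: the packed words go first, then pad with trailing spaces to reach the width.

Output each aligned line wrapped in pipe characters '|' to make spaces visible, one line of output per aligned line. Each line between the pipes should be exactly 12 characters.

Line 1: ['island', 'laser'] (min_width=12, slack=0)
Line 2: ['sky', 'book', 'if'] (min_width=11, slack=1)
Line 3: ['lion', 'cherry'] (min_width=11, slack=1)
Line 4: ['bridge'] (min_width=6, slack=6)
Line 5: ['distance'] (min_width=8, slack=4)
Line 6: ['release'] (min_width=7, slack=5)
Line 7: ['curtain', 'cat'] (min_width=11, slack=1)
Line 8: ['brick'] (min_width=5, slack=7)

Answer: |island laser|
|sky book if |
|lion cherry |
|bridge      |
|distance    |
|release     |
|curtain cat |
|brick       |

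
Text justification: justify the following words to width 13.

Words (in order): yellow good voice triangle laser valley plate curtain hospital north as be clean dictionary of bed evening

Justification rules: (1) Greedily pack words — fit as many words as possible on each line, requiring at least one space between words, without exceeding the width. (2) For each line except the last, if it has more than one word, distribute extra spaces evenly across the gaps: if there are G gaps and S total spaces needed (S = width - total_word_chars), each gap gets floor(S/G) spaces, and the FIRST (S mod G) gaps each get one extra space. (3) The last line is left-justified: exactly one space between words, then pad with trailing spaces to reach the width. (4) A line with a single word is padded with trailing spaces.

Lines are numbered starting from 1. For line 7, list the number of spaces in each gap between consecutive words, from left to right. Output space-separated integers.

Line 1: ['yellow', 'good'] (min_width=11, slack=2)
Line 2: ['voice'] (min_width=5, slack=8)
Line 3: ['triangle'] (min_width=8, slack=5)
Line 4: ['laser', 'valley'] (min_width=12, slack=1)
Line 5: ['plate', 'curtain'] (min_width=13, slack=0)
Line 6: ['hospital'] (min_width=8, slack=5)
Line 7: ['north', 'as', 'be'] (min_width=11, slack=2)
Line 8: ['clean'] (min_width=5, slack=8)
Line 9: ['dictionary', 'of'] (min_width=13, slack=0)
Line 10: ['bed', 'evening'] (min_width=11, slack=2)

Answer: 2 2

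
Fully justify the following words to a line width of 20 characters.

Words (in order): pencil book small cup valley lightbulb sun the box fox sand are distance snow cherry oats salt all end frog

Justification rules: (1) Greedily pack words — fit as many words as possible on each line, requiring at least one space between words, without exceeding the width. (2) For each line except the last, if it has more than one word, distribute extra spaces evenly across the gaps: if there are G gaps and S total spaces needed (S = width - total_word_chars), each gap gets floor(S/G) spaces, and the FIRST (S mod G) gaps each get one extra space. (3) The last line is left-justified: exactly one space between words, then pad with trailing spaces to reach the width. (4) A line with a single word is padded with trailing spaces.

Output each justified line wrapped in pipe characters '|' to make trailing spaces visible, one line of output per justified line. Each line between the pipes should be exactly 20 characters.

Answer: |pencil   book  small|
|cup valley lightbulb|
|sun the box fox sand|
|are   distance  snow|
|cherry oats salt all|
|end frog            |

Derivation:
Line 1: ['pencil', 'book', 'small'] (min_width=17, slack=3)
Line 2: ['cup', 'valley', 'lightbulb'] (min_width=20, slack=0)
Line 3: ['sun', 'the', 'box', 'fox', 'sand'] (min_width=20, slack=0)
Line 4: ['are', 'distance', 'snow'] (min_width=17, slack=3)
Line 5: ['cherry', 'oats', 'salt', 'all'] (min_width=20, slack=0)
Line 6: ['end', 'frog'] (min_width=8, slack=12)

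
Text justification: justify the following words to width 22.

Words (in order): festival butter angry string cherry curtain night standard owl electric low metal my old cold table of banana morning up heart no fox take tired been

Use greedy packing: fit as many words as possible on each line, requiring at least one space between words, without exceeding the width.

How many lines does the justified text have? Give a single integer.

Line 1: ['festival', 'butter', 'angry'] (min_width=21, slack=1)
Line 2: ['string', 'cherry', 'curtain'] (min_width=21, slack=1)
Line 3: ['night', 'standard', 'owl'] (min_width=18, slack=4)
Line 4: ['electric', 'low', 'metal', 'my'] (min_width=21, slack=1)
Line 5: ['old', 'cold', 'table', 'of'] (min_width=17, slack=5)
Line 6: ['banana', 'morning', 'up'] (min_width=17, slack=5)
Line 7: ['heart', 'no', 'fox', 'take'] (min_width=17, slack=5)
Line 8: ['tired', 'been'] (min_width=10, slack=12)
Total lines: 8

Answer: 8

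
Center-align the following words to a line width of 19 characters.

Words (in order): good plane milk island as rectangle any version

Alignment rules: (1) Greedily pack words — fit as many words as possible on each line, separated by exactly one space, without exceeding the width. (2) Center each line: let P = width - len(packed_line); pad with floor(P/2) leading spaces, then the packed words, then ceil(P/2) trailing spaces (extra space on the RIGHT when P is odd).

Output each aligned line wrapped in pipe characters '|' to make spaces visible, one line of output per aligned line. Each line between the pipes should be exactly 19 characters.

Line 1: ['good', 'plane', 'milk'] (min_width=15, slack=4)
Line 2: ['island', 'as', 'rectangle'] (min_width=19, slack=0)
Line 3: ['any', 'version'] (min_width=11, slack=8)

Answer: |  good plane milk  |
|island as rectangle|
|    any version    |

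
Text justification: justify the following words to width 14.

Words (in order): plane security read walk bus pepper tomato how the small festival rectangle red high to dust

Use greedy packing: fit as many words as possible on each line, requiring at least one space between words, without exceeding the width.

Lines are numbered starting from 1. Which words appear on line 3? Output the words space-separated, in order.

Line 1: ['plane', 'security'] (min_width=14, slack=0)
Line 2: ['read', 'walk', 'bus'] (min_width=13, slack=1)
Line 3: ['pepper', 'tomato'] (min_width=13, slack=1)
Line 4: ['how', 'the', 'small'] (min_width=13, slack=1)
Line 5: ['festival'] (min_width=8, slack=6)
Line 6: ['rectangle', 'red'] (min_width=13, slack=1)
Line 7: ['high', 'to', 'dust'] (min_width=12, slack=2)

Answer: pepper tomato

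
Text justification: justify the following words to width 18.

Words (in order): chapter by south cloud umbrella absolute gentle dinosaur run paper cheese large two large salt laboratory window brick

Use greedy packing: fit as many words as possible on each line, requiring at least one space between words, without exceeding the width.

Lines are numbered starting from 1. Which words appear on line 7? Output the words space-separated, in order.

Line 1: ['chapter', 'by', 'south'] (min_width=16, slack=2)
Line 2: ['cloud', 'umbrella'] (min_width=14, slack=4)
Line 3: ['absolute', 'gentle'] (min_width=15, slack=3)
Line 4: ['dinosaur', 'run', 'paper'] (min_width=18, slack=0)
Line 5: ['cheese', 'large', 'two'] (min_width=16, slack=2)
Line 6: ['large', 'salt'] (min_width=10, slack=8)
Line 7: ['laboratory', 'window'] (min_width=17, slack=1)
Line 8: ['brick'] (min_width=5, slack=13)

Answer: laboratory window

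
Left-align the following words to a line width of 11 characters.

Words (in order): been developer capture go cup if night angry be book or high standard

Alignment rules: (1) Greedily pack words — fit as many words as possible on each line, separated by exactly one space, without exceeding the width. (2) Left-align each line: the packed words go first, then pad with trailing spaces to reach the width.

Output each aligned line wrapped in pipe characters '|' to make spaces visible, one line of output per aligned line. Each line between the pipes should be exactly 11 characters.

Line 1: ['been'] (min_width=4, slack=7)
Line 2: ['developer'] (min_width=9, slack=2)
Line 3: ['capture', 'go'] (min_width=10, slack=1)
Line 4: ['cup', 'if'] (min_width=6, slack=5)
Line 5: ['night', 'angry'] (min_width=11, slack=0)
Line 6: ['be', 'book', 'or'] (min_width=10, slack=1)
Line 7: ['high'] (min_width=4, slack=7)
Line 8: ['standard'] (min_width=8, slack=3)

Answer: |been       |
|developer  |
|capture go |
|cup if     |
|night angry|
|be book or |
|high       |
|standard   |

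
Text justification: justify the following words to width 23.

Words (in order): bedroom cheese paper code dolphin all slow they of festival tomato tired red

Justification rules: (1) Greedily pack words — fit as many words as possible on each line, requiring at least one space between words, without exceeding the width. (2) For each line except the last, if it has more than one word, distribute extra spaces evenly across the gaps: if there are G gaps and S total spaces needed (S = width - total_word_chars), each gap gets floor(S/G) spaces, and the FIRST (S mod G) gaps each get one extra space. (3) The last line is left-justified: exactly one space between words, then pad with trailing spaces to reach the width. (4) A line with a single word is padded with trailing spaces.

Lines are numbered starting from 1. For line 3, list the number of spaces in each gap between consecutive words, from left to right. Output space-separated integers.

Line 1: ['bedroom', 'cheese', 'paper'] (min_width=20, slack=3)
Line 2: ['code', 'dolphin', 'all', 'slow'] (min_width=21, slack=2)
Line 3: ['they', 'of', 'festival', 'tomato'] (min_width=23, slack=0)
Line 4: ['tired', 'red'] (min_width=9, slack=14)

Answer: 1 1 1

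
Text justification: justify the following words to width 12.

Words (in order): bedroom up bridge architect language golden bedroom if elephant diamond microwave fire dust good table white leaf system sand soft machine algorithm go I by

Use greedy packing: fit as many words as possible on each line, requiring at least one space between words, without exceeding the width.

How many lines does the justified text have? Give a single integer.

Answer: 16

Derivation:
Line 1: ['bedroom', 'up'] (min_width=10, slack=2)
Line 2: ['bridge'] (min_width=6, slack=6)
Line 3: ['architect'] (min_width=9, slack=3)
Line 4: ['language'] (min_width=8, slack=4)
Line 5: ['golden'] (min_width=6, slack=6)
Line 6: ['bedroom', 'if'] (min_width=10, slack=2)
Line 7: ['elephant'] (min_width=8, slack=4)
Line 8: ['diamond'] (min_width=7, slack=5)
Line 9: ['microwave'] (min_width=9, slack=3)
Line 10: ['fire', 'dust'] (min_width=9, slack=3)
Line 11: ['good', 'table'] (min_width=10, slack=2)
Line 12: ['white', 'leaf'] (min_width=10, slack=2)
Line 13: ['system', 'sand'] (min_width=11, slack=1)
Line 14: ['soft', 'machine'] (min_width=12, slack=0)
Line 15: ['algorithm', 'go'] (min_width=12, slack=0)
Line 16: ['I', 'by'] (min_width=4, slack=8)
Total lines: 16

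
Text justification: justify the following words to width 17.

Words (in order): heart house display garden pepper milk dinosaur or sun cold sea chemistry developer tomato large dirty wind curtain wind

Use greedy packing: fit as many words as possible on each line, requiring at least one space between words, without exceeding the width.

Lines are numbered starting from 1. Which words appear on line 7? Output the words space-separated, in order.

Line 1: ['heart', 'house'] (min_width=11, slack=6)
Line 2: ['display', 'garden'] (min_width=14, slack=3)
Line 3: ['pepper', 'milk'] (min_width=11, slack=6)
Line 4: ['dinosaur', 'or', 'sun'] (min_width=15, slack=2)
Line 5: ['cold', 'sea'] (min_width=8, slack=9)
Line 6: ['chemistry'] (min_width=9, slack=8)
Line 7: ['developer', 'tomato'] (min_width=16, slack=1)
Line 8: ['large', 'dirty', 'wind'] (min_width=16, slack=1)
Line 9: ['curtain', 'wind'] (min_width=12, slack=5)

Answer: developer tomato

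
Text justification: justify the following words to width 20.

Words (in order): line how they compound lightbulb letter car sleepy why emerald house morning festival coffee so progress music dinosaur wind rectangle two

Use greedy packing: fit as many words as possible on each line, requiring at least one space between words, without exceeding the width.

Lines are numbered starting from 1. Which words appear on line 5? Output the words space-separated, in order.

Answer: morning festival

Derivation:
Line 1: ['line', 'how', 'they'] (min_width=13, slack=7)
Line 2: ['compound', 'lightbulb'] (min_width=18, slack=2)
Line 3: ['letter', 'car', 'sleepy'] (min_width=17, slack=3)
Line 4: ['why', 'emerald', 'house'] (min_width=17, slack=3)
Line 5: ['morning', 'festival'] (min_width=16, slack=4)
Line 6: ['coffee', 'so', 'progress'] (min_width=18, slack=2)
Line 7: ['music', 'dinosaur', 'wind'] (min_width=19, slack=1)
Line 8: ['rectangle', 'two'] (min_width=13, slack=7)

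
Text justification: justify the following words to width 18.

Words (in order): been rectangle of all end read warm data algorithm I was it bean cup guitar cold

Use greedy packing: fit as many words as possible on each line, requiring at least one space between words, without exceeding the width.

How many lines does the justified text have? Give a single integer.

Line 1: ['been', 'rectangle', 'of'] (min_width=17, slack=1)
Line 2: ['all', 'end', 'read', 'warm'] (min_width=17, slack=1)
Line 3: ['data', 'algorithm', 'I'] (min_width=16, slack=2)
Line 4: ['was', 'it', 'bean', 'cup'] (min_width=15, slack=3)
Line 5: ['guitar', 'cold'] (min_width=11, slack=7)
Total lines: 5

Answer: 5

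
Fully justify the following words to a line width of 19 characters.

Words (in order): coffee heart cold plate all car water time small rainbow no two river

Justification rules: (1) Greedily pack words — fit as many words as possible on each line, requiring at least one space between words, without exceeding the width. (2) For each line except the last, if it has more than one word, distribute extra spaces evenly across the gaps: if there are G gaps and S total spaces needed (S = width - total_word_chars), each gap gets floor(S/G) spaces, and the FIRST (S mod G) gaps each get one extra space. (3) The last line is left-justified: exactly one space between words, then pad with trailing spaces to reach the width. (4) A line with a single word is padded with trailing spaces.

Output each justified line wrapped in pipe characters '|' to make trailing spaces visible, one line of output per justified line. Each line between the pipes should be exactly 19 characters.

Answer: |coffee  heart  cold|
|plate all car water|
|time  small rainbow|
|no two river       |

Derivation:
Line 1: ['coffee', 'heart', 'cold'] (min_width=17, slack=2)
Line 2: ['plate', 'all', 'car', 'water'] (min_width=19, slack=0)
Line 3: ['time', 'small', 'rainbow'] (min_width=18, slack=1)
Line 4: ['no', 'two', 'river'] (min_width=12, slack=7)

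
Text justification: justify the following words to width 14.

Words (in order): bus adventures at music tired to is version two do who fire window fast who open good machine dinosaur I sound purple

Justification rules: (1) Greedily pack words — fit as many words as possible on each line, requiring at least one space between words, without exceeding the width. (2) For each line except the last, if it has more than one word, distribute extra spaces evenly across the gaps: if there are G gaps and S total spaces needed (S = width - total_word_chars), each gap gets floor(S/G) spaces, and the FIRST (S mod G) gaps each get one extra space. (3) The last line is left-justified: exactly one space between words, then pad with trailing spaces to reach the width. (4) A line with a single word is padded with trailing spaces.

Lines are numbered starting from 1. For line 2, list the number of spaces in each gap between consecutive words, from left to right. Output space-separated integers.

Answer: 1 1

Derivation:
Line 1: ['bus', 'adventures'] (min_width=14, slack=0)
Line 2: ['at', 'music', 'tired'] (min_width=14, slack=0)
Line 3: ['to', 'is', 'version'] (min_width=13, slack=1)
Line 4: ['two', 'do', 'who'] (min_width=10, slack=4)
Line 5: ['fire', 'window'] (min_width=11, slack=3)
Line 6: ['fast', 'who', 'open'] (min_width=13, slack=1)
Line 7: ['good', 'machine'] (min_width=12, slack=2)
Line 8: ['dinosaur', 'I'] (min_width=10, slack=4)
Line 9: ['sound', 'purple'] (min_width=12, slack=2)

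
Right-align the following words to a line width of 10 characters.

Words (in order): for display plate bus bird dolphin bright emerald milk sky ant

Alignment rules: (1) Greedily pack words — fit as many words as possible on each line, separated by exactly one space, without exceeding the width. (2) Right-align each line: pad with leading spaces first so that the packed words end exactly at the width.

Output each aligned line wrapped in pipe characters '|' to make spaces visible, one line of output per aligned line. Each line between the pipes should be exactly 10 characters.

Line 1: ['for'] (min_width=3, slack=7)
Line 2: ['display'] (min_width=7, slack=3)
Line 3: ['plate', 'bus'] (min_width=9, slack=1)
Line 4: ['bird'] (min_width=4, slack=6)
Line 5: ['dolphin'] (min_width=7, slack=3)
Line 6: ['bright'] (min_width=6, slack=4)
Line 7: ['emerald'] (min_width=7, slack=3)
Line 8: ['milk', 'sky'] (min_width=8, slack=2)
Line 9: ['ant'] (min_width=3, slack=7)

Answer: |       for|
|   display|
| plate bus|
|      bird|
|   dolphin|
|    bright|
|   emerald|
|  milk sky|
|       ant|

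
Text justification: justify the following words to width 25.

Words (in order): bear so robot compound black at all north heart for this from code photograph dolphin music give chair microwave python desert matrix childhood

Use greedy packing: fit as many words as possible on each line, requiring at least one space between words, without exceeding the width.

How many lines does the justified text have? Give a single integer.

Line 1: ['bear', 'so', 'robot', 'compound'] (min_width=22, slack=3)
Line 2: ['black', 'at', 'all', 'north', 'heart'] (min_width=24, slack=1)
Line 3: ['for', 'this', 'from', 'code'] (min_width=18, slack=7)
Line 4: ['photograph', 'dolphin', 'music'] (min_width=24, slack=1)
Line 5: ['give', 'chair', 'microwave'] (min_width=20, slack=5)
Line 6: ['python', 'desert', 'matrix'] (min_width=20, slack=5)
Line 7: ['childhood'] (min_width=9, slack=16)
Total lines: 7

Answer: 7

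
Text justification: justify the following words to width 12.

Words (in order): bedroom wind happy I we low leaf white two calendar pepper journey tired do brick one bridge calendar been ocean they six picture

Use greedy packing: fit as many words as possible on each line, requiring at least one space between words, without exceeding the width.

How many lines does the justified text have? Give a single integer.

Line 1: ['bedroom', 'wind'] (min_width=12, slack=0)
Line 2: ['happy', 'I', 'we'] (min_width=10, slack=2)
Line 3: ['low', 'leaf'] (min_width=8, slack=4)
Line 4: ['white', 'two'] (min_width=9, slack=3)
Line 5: ['calendar'] (min_width=8, slack=4)
Line 6: ['pepper'] (min_width=6, slack=6)
Line 7: ['journey'] (min_width=7, slack=5)
Line 8: ['tired', 'do'] (min_width=8, slack=4)
Line 9: ['brick', 'one'] (min_width=9, slack=3)
Line 10: ['bridge'] (min_width=6, slack=6)
Line 11: ['calendar'] (min_width=8, slack=4)
Line 12: ['been', 'ocean'] (min_width=10, slack=2)
Line 13: ['they', 'six'] (min_width=8, slack=4)
Line 14: ['picture'] (min_width=7, slack=5)
Total lines: 14

Answer: 14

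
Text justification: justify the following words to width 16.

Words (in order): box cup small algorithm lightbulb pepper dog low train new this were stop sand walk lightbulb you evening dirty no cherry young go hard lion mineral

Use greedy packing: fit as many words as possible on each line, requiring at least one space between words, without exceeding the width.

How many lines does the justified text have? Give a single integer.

Line 1: ['box', 'cup', 'small'] (min_width=13, slack=3)
Line 2: ['algorithm'] (min_width=9, slack=7)
Line 3: ['lightbulb', 'pepper'] (min_width=16, slack=0)
Line 4: ['dog', 'low', 'train'] (min_width=13, slack=3)
Line 5: ['new', 'this', 'were'] (min_width=13, slack=3)
Line 6: ['stop', 'sand', 'walk'] (min_width=14, slack=2)
Line 7: ['lightbulb', 'you'] (min_width=13, slack=3)
Line 8: ['evening', 'dirty', 'no'] (min_width=16, slack=0)
Line 9: ['cherry', 'young', 'go'] (min_width=15, slack=1)
Line 10: ['hard', 'lion'] (min_width=9, slack=7)
Line 11: ['mineral'] (min_width=7, slack=9)
Total lines: 11

Answer: 11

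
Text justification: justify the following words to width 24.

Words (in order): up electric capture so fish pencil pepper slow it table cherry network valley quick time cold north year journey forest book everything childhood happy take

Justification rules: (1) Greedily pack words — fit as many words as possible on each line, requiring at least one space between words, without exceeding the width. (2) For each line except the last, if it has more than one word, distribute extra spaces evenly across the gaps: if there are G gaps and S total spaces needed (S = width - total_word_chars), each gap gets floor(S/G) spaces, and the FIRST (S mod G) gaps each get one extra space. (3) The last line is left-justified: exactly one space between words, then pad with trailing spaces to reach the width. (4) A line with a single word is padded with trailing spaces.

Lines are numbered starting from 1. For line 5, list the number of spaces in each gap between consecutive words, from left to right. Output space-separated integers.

Line 1: ['up', 'electric', 'capture', 'so'] (min_width=22, slack=2)
Line 2: ['fish', 'pencil', 'pepper', 'slow'] (min_width=23, slack=1)
Line 3: ['it', 'table', 'cherry', 'network'] (min_width=23, slack=1)
Line 4: ['valley', 'quick', 'time', 'cold'] (min_width=22, slack=2)
Line 5: ['north', 'year', 'journey'] (min_width=18, slack=6)
Line 6: ['forest', 'book', 'everything'] (min_width=22, slack=2)
Line 7: ['childhood', 'happy', 'take'] (min_width=20, slack=4)

Answer: 4 4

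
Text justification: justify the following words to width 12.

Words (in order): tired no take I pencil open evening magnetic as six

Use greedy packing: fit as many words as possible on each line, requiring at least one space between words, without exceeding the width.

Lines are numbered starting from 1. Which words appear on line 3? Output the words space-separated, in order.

Answer: pencil open

Derivation:
Line 1: ['tired', 'no'] (min_width=8, slack=4)
Line 2: ['take', 'I'] (min_width=6, slack=6)
Line 3: ['pencil', 'open'] (min_width=11, slack=1)
Line 4: ['evening'] (min_width=7, slack=5)
Line 5: ['magnetic', 'as'] (min_width=11, slack=1)
Line 6: ['six'] (min_width=3, slack=9)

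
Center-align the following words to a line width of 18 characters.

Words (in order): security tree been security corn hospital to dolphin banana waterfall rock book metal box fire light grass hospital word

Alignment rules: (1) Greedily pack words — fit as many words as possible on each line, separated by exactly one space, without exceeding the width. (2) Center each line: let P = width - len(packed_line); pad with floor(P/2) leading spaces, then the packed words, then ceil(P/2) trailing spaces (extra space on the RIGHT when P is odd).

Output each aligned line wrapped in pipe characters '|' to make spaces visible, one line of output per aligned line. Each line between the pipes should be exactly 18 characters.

Line 1: ['security', 'tree', 'been'] (min_width=18, slack=0)
Line 2: ['security', 'corn'] (min_width=13, slack=5)
Line 3: ['hospital', 'to'] (min_width=11, slack=7)
Line 4: ['dolphin', 'banana'] (min_width=14, slack=4)
Line 5: ['waterfall', 'rock'] (min_width=14, slack=4)
Line 6: ['book', 'metal', 'box'] (min_width=14, slack=4)
Line 7: ['fire', 'light', 'grass'] (min_width=16, slack=2)
Line 8: ['hospital', 'word'] (min_width=13, slack=5)

Answer: |security tree been|
|  security corn   |
|   hospital to    |
|  dolphin banana  |
|  waterfall rock  |
|  book metal box  |
| fire light grass |
|  hospital word   |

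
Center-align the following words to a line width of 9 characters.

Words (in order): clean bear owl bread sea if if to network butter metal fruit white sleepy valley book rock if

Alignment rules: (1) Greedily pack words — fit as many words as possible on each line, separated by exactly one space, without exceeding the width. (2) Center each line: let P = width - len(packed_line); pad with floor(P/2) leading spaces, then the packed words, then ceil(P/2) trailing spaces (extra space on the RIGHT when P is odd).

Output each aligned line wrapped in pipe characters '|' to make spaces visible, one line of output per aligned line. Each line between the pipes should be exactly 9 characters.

Answer: |  clean  |
|bear owl |
|bread sea|
|if if to |
| network |
| butter  |
|  metal  |
|  fruit  |
|  white  |
| sleepy  |
| valley  |
|book rock|
|   if    |

Derivation:
Line 1: ['clean'] (min_width=5, slack=4)
Line 2: ['bear', 'owl'] (min_width=8, slack=1)
Line 3: ['bread', 'sea'] (min_width=9, slack=0)
Line 4: ['if', 'if', 'to'] (min_width=8, slack=1)
Line 5: ['network'] (min_width=7, slack=2)
Line 6: ['butter'] (min_width=6, slack=3)
Line 7: ['metal'] (min_width=5, slack=4)
Line 8: ['fruit'] (min_width=5, slack=4)
Line 9: ['white'] (min_width=5, slack=4)
Line 10: ['sleepy'] (min_width=6, slack=3)
Line 11: ['valley'] (min_width=6, slack=3)
Line 12: ['book', 'rock'] (min_width=9, slack=0)
Line 13: ['if'] (min_width=2, slack=7)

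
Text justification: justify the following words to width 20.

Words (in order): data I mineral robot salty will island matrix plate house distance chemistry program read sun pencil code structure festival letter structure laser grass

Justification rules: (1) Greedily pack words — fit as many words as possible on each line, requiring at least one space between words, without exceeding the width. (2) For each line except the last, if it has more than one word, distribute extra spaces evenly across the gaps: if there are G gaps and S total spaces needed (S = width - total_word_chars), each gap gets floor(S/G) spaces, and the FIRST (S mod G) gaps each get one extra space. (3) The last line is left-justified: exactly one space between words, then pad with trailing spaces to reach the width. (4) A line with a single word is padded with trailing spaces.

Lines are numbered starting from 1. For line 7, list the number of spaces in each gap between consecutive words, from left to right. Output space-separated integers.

Line 1: ['data', 'I', 'mineral', 'robot'] (min_width=20, slack=0)
Line 2: ['salty', 'will', 'island'] (min_width=17, slack=3)
Line 3: ['matrix', 'plate', 'house'] (min_width=18, slack=2)
Line 4: ['distance', 'chemistry'] (min_width=18, slack=2)
Line 5: ['program', 'read', 'sun'] (min_width=16, slack=4)
Line 6: ['pencil', 'code'] (min_width=11, slack=9)
Line 7: ['structure', 'festival'] (min_width=18, slack=2)
Line 8: ['letter', 'structure'] (min_width=16, slack=4)
Line 9: ['laser', 'grass'] (min_width=11, slack=9)

Answer: 3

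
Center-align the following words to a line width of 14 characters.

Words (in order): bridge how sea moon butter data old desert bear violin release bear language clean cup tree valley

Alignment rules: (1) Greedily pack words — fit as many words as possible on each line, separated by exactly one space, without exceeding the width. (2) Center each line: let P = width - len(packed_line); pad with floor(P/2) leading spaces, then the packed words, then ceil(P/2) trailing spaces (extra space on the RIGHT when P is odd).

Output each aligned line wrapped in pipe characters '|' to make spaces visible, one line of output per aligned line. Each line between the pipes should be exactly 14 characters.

Line 1: ['bridge', 'how', 'sea'] (min_width=14, slack=0)
Line 2: ['moon', 'butter'] (min_width=11, slack=3)
Line 3: ['data', 'old'] (min_width=8, slack=6)
Line 4: ['desert', 'bear'] (min_width=11, slack=3)
Line 5: ['violin', 'release'] (min_width=14, slack=0)
Line 6: ['bear', 'language'] (min_width=13, slack=1)
Line 7: ['clean', 'cup', 'tree'] (min_width=14, slack=0)
Line 8: ['valley'] (min_width=6, slack=8)

Answer: |bridge how sea|
| moon butter  |
|   data old   |
| desert bear  |
|violin release|
|bear language |
|clean cup tree|
|    valley    |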